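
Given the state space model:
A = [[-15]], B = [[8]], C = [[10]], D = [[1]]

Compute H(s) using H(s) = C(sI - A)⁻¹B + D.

(sI - A)⁻¹ = 1/(s + 15). H(s) = 10×8/(s + 15) + 1 = (s + 95)/(s + 15).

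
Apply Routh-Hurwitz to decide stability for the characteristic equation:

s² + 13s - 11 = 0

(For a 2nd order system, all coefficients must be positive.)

Coefficients: 1, 13, -11. c=-11 not positive, so system is unstable.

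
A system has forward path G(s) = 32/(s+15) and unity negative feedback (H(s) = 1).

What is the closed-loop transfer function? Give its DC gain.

T(s) = G/(1+GH) = [32/(s+15)] / [1 + 32/(s+15)] = 32/(s+15+32) = 32/(s+47). DC gain = 32/47 = 0.6809.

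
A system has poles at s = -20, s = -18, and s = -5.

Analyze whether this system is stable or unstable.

All poles are in the left half-plane. System is stable.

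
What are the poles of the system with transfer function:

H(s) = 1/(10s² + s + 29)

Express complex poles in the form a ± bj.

Discriminant = 1² - 4×10×29 = 1 - 1160 = -1159 < 0, so the poles are a complex conjugate pair s = (-1 ± j√1159)/(2×10). Real part = -1/(2×10) = -1/20 = -0.05; imaginary part = ±√1159/(2×10) ≈ 1.7022. Poles: s = -0.05 ± 1.7022j.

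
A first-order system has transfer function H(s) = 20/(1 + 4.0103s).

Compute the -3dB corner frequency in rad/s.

Corner frequency = 1/τ = 1/4.0103 = 0.249 rad/s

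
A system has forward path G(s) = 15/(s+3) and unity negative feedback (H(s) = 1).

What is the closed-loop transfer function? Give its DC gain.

T(s) = G/(1+GH) = [15/(s+3)] / [1 + 15/(s+3)] = 15/(s+3+15) = 15/(s+18). DC gain = 15/18 = 0.8333.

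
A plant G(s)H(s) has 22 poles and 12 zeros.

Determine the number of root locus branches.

Root locus has n branches where n = number of poles = 22.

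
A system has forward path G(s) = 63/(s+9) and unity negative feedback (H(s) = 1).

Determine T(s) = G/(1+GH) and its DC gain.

T(s) = G/(1+GH) = [63/(s+9)] / [1 + 63/(s+9)] = 63/(s+9+63) = 63/(s+72). DC gain = 63/72 = 0.875.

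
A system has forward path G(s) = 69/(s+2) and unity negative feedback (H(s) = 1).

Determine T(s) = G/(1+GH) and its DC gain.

T(s) = G/(1+GH) = [69/(s+2)] / [1 + 69/(s+2)] = 69/(s+2+69) = 69/(s+71). DC gain = 69/71 = 0.9718.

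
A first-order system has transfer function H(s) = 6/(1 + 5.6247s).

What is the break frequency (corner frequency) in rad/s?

Corner frequency = 1/τ = 1/5.6247 = 0.178 rad/s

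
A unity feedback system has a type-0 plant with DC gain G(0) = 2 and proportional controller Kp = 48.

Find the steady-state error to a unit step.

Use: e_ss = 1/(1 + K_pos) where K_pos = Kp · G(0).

K_pos = Kp · G(0) = 48 × 2 = 96. e_ss = 1/(1 + 96) = 0.0103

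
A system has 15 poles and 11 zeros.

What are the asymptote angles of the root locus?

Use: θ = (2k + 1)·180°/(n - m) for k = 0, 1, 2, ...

n - m = 15 - 11 = 4. Angles: θk = (2k + 1)·180°/4 = 45°, 135°, 225°, 315°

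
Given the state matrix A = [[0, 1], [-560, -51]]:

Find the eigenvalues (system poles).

det(A - λI) = λ² - (-51)λ + 560 = (λ - (-16))(λ - (-35)). Eigenvalues: -16, -35.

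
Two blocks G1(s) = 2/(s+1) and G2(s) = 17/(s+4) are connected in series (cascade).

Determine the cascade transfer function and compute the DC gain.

Series: multiply transfer functions. G_eq = 2/(s+1) × 17/(s+4) = 34/((s+1)(s+4)). DC gain = 34/(1×4) = 8.5.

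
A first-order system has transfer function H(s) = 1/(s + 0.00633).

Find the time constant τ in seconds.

For H(s) = 1/(s + 1/τ), the pole is at -1/τ = -0.00633, so τ = 1/0.00633 = 158 s.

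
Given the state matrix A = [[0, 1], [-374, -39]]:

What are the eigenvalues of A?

det(A - λI) = λ² - (-39)λ + 374 = (λ - (-22))(λ - (-17)). Eigenvalues: -22, -17.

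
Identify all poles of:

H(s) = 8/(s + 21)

Pole is where denominator = 0: s + 21 = 0, so s = -21.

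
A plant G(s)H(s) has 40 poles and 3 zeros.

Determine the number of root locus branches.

Root locus has n branches where n = number of poles = 40.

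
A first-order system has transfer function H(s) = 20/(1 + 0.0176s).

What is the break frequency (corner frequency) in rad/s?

Corner frequency = 1/τ = 1/0.0176 = 56.818 rad/s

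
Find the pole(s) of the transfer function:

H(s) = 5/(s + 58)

Pole is where denominator = 0: s + 58 = 0, so s = -58.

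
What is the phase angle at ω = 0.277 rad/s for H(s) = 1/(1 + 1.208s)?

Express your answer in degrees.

Phase = -arctan(ωτ) = -arctan(0.277 × 1.208) = -18.5°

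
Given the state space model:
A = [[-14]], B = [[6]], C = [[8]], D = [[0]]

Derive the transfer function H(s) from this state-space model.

(sI - A)⁻¹ = 1/(s + 14). H(s) = 8 × 6/(s + 14) + 0 = 48/(s + 14).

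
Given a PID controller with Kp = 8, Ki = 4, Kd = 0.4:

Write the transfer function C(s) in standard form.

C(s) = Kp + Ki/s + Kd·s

Substituting values: C(s) = 8 + 4/s + 0.4s = (0.4s² + 8s + 4)/s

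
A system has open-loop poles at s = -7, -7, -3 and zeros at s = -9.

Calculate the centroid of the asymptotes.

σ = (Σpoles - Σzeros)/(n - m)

σ = (Σpoles - Σzeros)/(n - m) = (-17 - (-9))/(3 - 1) = -8/2 = -4.0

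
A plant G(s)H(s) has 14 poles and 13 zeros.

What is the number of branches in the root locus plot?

Root locus has n branches where n = number of poles = 14.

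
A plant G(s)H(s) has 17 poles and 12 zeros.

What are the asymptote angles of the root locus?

n - m = 17 - 12 = 5. Angles: θk = (2k + 1)·180°/5 = 36°, 108°, 180°, 252°, 324°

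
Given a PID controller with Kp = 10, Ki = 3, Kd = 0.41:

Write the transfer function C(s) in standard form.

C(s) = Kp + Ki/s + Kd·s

Substituting values: C(s) = 10 + 3/s + 0.41s = (0.41s² + 10s + 3)/s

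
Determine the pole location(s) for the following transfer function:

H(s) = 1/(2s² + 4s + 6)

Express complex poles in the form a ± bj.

Discriminant = 4² - 4×2×6 = 16 - 48 = -32 < 0, so the poles are a complex conjugate pair s = (-4 ± j√32)/(2×2). Real part = -4/(2×2) = -4/4 = -1; imaginary part = ±√32/(2×2) ≈ 1.4142. Poles: s = -1 ± 1.4142j.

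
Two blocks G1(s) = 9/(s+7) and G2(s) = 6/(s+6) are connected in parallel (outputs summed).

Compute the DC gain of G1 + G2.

Parallel: G_eq = G1 + G2. DC gain = G1(0) + G2(0) = 9/7 + 6/6 = 1.2857 + 1 = 2.2857.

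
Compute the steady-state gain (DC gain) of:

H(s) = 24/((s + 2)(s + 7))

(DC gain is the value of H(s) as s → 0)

DC gain = H(0) = 24/(2 × 7) = 24/14 = 1.7143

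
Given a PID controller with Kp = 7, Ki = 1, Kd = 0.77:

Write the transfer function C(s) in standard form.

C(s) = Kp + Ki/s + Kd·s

Substituting values: C(s) = 7 + 1/s + 0.77s = (0.77s² + 7s + 1)/s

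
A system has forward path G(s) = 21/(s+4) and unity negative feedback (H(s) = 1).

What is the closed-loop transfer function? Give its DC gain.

T(s) = G/(1+GH) = [21/(s+4)] / [1 + 21/(s+4)] = 21/(s+4+21) = 21/(s+25). DC gain = 21/25 = 0.84.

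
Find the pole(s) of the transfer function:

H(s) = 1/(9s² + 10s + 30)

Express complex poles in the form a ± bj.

Discriminant = 10² - 4×9×30 = 100 - 1080 = -980 < 0, so the poles are a complex conjugate pair s = (-10 ± j√980)/(2×9). Real part = -10/(2×9) = -10/18 ≈ -0.5556; imaginary part = ±√980/(2×9) ≈ 1.7392. Poles: s = -0.5556 ± 1.7392j.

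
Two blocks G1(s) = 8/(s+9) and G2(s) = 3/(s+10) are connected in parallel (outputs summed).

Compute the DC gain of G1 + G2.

Parallel: G_eq = G1 + G2. DC gain = G1(0) + G2(0) = 8/9 + 3/10 = 0.8889 + 0.3 = 1.1889.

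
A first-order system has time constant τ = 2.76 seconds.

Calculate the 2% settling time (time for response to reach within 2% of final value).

For first-order system, 2% settling time ≈ 4τ = 4 × 2.76 = 11.04 s.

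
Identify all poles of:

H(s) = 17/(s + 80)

Pole is where denominator = 0: s + 80 = 0, so s = -80.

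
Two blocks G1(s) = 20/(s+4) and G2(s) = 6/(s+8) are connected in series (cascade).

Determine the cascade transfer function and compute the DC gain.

Series: multiply transfer functions. G_eq = 20/(s+4) × 6/(s+8) = 120/((s+4)(s+8)). DC gain = 120/(4×8) = 3.75.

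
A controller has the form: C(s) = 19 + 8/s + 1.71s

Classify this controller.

This is a Proportional-Integral-Derivative (PID) controller.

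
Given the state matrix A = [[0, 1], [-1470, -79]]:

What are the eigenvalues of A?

det(A - λI) = λ² - (-79)λ + 1470 = (λ - (-49))(λ - (-30)). Eigenvalues: -49, -30.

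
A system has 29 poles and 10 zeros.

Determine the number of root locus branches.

Root locus has n branches where n = number of poles = 29.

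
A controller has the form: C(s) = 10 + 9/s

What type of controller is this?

This is a Proportional-Integral (PI) controller.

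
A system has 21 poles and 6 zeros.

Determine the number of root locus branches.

Root locus has n branches where n = number of poles = 21.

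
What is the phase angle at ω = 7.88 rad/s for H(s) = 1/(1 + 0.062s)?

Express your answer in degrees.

Phase = -arctan(ωτ) = -arctan(7.88 × 0.062) = -26.0°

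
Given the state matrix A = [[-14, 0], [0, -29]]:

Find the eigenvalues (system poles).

For diagonal matrix, eigenvalues are diagonal entries: λ₁ = -14, λ₂ = -29.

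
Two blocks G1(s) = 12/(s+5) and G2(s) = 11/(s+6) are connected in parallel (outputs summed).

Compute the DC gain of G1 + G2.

Parallel: G_eq = G1 + G2. DC gain = G1(0) + G2(0) = 12/5 + 11/6 = 2.4 + 1.8333 = 4.2333.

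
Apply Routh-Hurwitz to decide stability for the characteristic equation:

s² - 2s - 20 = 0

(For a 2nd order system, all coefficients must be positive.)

Coefficients: 1, -2, -20. b=-2, c=-20 not positive, so system is unstable.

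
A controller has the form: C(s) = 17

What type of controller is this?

This is a Proportional (P) controller.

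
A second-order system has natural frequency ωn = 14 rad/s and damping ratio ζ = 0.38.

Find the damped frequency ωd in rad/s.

ωd = ωn√(1 - ζ²) = 14√(1 - 0.38²) = 12.95 rad/s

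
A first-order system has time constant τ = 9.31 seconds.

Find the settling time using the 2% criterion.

For first-order system, 2% settling time ≈ 4τ = 4 × 9.31 = 37.24 s.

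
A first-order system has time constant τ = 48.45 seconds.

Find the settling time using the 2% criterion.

For first-order system, 2% settling time ≈ 4τ = 4 × 48.45 = 193.8 s.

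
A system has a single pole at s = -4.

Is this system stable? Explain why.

Pole at s = -4 is in the left half-plane. Stable.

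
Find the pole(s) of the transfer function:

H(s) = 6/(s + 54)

Pole is where denominator = 0: s + 54 = 0, so s = -54.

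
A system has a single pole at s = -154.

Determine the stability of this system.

Pole at s = -154 is in the left half-plane. Stable.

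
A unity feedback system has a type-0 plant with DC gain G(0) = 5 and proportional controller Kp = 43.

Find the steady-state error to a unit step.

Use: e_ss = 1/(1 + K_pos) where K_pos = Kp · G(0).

K_pos = Kp · G(0) = 43 × 5 = 215. e_ss = 1/(1 + 215) = 0.0046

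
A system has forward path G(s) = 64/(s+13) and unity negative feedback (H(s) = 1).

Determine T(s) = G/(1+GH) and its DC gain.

T(s) = G/(1+GH) = [64/(s+13)] / [1 + 64/(s+13)] = 64/(s+13+64) = 64/(s+77). DC gain = 64/77 = 0.8312.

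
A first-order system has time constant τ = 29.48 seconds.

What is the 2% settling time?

For first-order system, 2% settling time ≈ 4τ = 4 × 29.48 = 117.92 s.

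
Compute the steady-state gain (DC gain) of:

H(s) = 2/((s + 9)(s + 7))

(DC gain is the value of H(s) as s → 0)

DC gain = H(0) = 2/(9 × 7) = 2/63 = 0.0317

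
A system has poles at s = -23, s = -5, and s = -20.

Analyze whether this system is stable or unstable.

All poles are in the left half-plane. System is stable.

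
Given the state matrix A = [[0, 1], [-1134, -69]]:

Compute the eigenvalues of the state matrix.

det(A - λI) = λ² - (-69)λ + 1134 = (λ - (-42))(λ - (-27)). Eigenvalues: -42, -27.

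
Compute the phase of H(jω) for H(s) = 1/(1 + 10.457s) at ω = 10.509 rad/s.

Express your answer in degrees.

Phase = -arctan(ωτ) = -arctan(10.509 × 10.457) = -89.5°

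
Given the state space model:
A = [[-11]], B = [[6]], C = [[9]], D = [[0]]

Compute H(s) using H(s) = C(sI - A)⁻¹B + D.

(sI - A)⁻¹ = 1/(s + 11). H(s) = 9 × 6/(s + 11) + 0 = 54/(s + 11).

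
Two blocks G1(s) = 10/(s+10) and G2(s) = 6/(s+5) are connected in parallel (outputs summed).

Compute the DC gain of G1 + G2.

Parallel: G_eq = G1 + G2. DC gain = G1(0) + G2(0) = 10/10 + 6/5 = 1 + 1.2 = 2.2.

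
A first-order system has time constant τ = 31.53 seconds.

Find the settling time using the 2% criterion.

For first-order system, 2% settling time ≈ 4τ = 4 × 31.53 = 126.12 s.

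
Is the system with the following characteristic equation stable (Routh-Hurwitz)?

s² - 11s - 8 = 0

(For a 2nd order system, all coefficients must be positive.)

Coefficients: 1, -11, -8. b=-11, c=-8 not positive, so system is unstable.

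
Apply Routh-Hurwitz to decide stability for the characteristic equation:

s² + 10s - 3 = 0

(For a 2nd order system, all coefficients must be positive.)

Coefficients: 1, 10, -3. c=-3 not positive, so system is unstable.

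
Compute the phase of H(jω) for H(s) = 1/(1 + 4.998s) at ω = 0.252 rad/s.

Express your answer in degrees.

Phase = -arctan(ωτ) = -arctan(0.252 × 4.998) = -51.6°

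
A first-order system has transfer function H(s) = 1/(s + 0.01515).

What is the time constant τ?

For H(s) = 1/(s + 1/τ), the pole is at -1/τ = -0.01515, so τ = 1/0.01515 = 66.01 s.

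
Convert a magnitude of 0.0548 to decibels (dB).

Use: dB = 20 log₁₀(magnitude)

dB = 20 log₁₀(0.0548) = -25.2 dB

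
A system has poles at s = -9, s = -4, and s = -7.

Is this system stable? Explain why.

All poles are in the left half-plane. System is stable.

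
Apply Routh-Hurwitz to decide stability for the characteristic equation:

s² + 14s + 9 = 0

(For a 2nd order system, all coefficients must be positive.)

Coefficients: 1, 14, 9. All positive, so system is stable.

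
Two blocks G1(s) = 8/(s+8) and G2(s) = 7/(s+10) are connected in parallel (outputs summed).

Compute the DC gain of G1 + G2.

Parallel: G_eq = G1 + G2. DC gain = G1(0) + G2(0) = 8/8 + 7/10 = 1 + 0.7 = 1.7.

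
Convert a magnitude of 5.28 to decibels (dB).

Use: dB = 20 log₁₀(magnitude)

dB = 20 log₁₀(5.28) = 14.5 dB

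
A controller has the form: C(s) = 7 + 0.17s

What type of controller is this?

This is a Proportional-Derivative (PD) controller.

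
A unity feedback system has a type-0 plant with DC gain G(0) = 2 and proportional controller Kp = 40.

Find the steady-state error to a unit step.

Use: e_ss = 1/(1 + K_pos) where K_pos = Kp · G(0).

K_pos = Kp · G(0) = 40 × 2 = 80. e_ss = 1/(1 + 80) = 0.0123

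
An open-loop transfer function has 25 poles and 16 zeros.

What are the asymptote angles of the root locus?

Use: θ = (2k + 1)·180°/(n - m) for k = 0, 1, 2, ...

n - m = 25 - 16 = 9. Angles: θk = (2k + 1)·180°/9 = 20°, 60°, 100°, 140°, 180°, 220°, 260°, 300°, 340°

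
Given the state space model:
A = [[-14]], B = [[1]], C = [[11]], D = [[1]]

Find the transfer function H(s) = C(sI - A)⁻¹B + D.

(sI - A)⁻¹ = 1/(s + 14). H(s) = 11×1/(s + 14) + 1 = (s + 25)/(s + 14).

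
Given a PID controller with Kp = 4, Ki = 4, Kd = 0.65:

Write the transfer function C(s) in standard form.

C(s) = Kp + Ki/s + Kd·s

Substituting values: C(s) = 4 + 4/s + 0.65s = (0.65s² + 4s + 4)/s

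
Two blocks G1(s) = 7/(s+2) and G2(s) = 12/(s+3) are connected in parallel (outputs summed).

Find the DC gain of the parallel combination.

Parallel: G_eq = G1 + G2. DC gain = G1(0) + G2(0) = 7/2 + 12/3 = 3.5 + 4 = 7.5.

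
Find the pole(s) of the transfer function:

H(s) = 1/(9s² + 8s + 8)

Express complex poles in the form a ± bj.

Discriminant = 8² - 4×9×8 = 64 - 288 = -224 < 0, so the poles are a complex conjugate pair s = (-8 ± j√224)/(2×9). Real part = -8/(2×9) = -8/18 ≈ -0.4444; imaginary part = ±√224/(2×9) ≈ 0.8315. Poles: s = -0.4444 ± 0.8315j.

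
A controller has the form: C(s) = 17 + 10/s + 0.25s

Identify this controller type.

This is a Proportional-Integral-Derivative (PID) controller.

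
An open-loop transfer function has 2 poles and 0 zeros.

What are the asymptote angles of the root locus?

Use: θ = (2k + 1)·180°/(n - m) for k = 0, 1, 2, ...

n - m = 2 - 0 = 2. Angles: θk = (2k + 1)·180°/2 = 90°, 270°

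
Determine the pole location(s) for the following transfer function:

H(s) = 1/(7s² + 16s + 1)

Discriminant = 16² - 4×7×1 = 256 - 28 = 228 > 0, so two distinct real poles. Using quadratic formula: s = (-16 ± √228)/(2×7) = (-16 ± √228)/14, with √228 ≈ 15.0997. s₁ ≈ -0.0643, s₂ ≈ -2.2214. Poles: s₁ = -0.0643, s₂ = -2.2214.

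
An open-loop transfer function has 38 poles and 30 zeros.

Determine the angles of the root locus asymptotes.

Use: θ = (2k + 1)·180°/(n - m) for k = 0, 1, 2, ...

n - m = 38 - 30 = 8. Angles: θk = (2k + 1)·180°/8 = 22.5°, 67.5°, 112.5°, 157.5°, 202.5°, 247.5°, 292.5°, 337.5°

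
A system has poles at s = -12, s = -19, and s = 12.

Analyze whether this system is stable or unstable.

Pole(s) at s = 12 are not in the left half-plane. System is unstable.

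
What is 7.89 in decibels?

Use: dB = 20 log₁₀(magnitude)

dB = 20 log₁₀(7.89) = 17.9 dB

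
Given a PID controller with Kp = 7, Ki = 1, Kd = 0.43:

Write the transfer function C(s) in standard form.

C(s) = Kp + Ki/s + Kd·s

Substituting values: C(s) = 7 + 1/s + 0.43s = (0.43s² + 7s + 1)/s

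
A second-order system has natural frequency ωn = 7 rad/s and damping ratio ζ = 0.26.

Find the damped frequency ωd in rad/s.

ωd = ωn√(1 - ζ²) = 7√(1 - 0.26²) = 6.76 rad/s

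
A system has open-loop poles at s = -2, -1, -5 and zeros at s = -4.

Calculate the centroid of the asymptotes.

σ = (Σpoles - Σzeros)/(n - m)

σ = (Σpoles - Σzeros)/(n - m) = (-8 - (-4))/(3 - 1) = -4/2 = -2.0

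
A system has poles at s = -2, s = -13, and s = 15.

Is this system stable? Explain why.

Pole(s) at s = 15 are not in the left half-plane. System is unstable.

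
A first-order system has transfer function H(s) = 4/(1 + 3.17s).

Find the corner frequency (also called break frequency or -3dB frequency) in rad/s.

Corner frequency = 1/τ = 1/3.17 = 0.315 rad/s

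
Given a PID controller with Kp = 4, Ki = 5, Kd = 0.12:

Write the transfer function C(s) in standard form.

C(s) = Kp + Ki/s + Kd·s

Substituting values: C(s) = 4 + 5/s + 0.12s = (0.12s² + 4s + 5)/s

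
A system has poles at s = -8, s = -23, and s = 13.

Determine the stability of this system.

Pole(s) at s = 13 are not in the left half-plane. System is unstable.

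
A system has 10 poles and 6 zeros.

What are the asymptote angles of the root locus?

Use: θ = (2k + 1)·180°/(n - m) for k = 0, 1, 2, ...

n - m = 10 - 6 = 4. Angles: θk = (2k + 1)·180°/4 = 45°, 135°, 225°, 315°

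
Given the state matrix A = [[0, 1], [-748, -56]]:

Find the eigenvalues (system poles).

det(A - λI) = λ² - (-56)λ + 748 = (λ - (-22))(λ - (-34)). Eigenvalues: -22, -34.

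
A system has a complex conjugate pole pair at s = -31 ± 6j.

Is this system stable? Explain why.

Real part of poles is -31 (< 0, left half-plane). Stable.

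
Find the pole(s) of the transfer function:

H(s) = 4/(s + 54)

Pole is where denominator = 0: s + 54 = 0, so s = -54.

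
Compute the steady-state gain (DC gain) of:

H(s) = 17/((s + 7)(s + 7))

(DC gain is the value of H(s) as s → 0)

DC gain = H(0) = 17/(7 × 7) = 17/49 = 0.3469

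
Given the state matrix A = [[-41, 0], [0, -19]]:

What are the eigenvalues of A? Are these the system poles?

For diagonal matrix, eigenvalues are diagonal entries: λ₁ = -41, λ₂ = -19. Eigenvalues of A = system poles.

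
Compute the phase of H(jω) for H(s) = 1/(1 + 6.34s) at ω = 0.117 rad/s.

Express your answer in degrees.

Phase = -arctan(ωτ) = -arctan(0.117 × 6.34) = -36.6°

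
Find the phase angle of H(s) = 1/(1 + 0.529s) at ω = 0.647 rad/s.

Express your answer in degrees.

Phase = -arctan(ωτ) = -arctan(0.647 × 0.529) = -18.9°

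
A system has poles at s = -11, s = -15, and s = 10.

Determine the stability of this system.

Pole(s) at s = 10 are not in the left half-plane. System is unstable.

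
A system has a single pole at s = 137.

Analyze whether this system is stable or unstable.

Pole at s = 137 is in the right half-plane. Unstable.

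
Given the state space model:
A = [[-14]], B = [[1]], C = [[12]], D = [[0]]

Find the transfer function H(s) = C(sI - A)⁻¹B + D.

(sI - A)⁻¹ = 1/(s + 14). H(s) = 12 × 1/(s + 14) + 0 = 12/(s + 14).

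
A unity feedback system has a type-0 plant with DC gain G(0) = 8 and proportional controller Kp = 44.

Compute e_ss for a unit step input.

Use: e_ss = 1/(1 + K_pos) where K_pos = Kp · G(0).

K_pos = Kp · G(0) = 44 × 8 = 352. e_ss = 1/(1 + 352) = 0.0028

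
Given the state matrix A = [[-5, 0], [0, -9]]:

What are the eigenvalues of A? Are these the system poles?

For diagonal matrix, eigenvalues are diagonal entries: λ₁ = -5, λ₂ = -9. Eigenvalues of A = system poles.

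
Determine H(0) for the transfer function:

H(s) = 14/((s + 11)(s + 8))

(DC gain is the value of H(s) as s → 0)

DC gain = H(0) = 14/(11 × 8) = 14/88 = 0.1591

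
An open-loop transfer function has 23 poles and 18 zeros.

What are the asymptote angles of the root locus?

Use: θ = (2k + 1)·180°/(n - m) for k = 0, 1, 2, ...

n - m = 23 - 18 = 5. Angles: θk = (2k + 1)·180°/5 = 36°, 108°, 180°, 252°, 324°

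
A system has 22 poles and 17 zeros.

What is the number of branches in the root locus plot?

Root locus has n branches where n = number of poles = 22.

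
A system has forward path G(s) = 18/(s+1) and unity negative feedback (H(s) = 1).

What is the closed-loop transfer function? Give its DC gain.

T(s) = G/(1+GH) = [18/(s+1)] / [1 + 18/(s+1)] = 18/(s+1+18) = 18/(s+19). DC gain = 18/19 = 0.9474.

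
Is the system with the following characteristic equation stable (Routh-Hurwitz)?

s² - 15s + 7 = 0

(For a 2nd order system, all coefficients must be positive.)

Coefficients: 1, -15, 7. b=-15 not positive, so system is unstable.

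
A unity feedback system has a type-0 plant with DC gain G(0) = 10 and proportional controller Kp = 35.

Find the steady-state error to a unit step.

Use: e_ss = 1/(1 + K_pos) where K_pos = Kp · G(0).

K_pos = Kp · G(0) = 35 × 10 = 350. e_ss = 1/(1 + 350) = 0.0028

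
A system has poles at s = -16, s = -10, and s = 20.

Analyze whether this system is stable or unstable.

Pole(s) at s = 20 are not in the left half-plane. System is unstable.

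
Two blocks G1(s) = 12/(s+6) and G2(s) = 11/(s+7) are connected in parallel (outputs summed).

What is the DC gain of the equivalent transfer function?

Parallel: G_eq = G1 + G2. DC gain = G1(0) + G2(0) = 12/6 + 11/7 = 2 + 1.5714 = 3.5714.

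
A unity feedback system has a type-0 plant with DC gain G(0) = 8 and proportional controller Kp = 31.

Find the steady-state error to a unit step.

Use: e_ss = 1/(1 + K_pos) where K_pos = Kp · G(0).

K_pos = Kp · G(0) = 31 × 8 = 248. e_ss = 1/(1 + 248) = 0.0040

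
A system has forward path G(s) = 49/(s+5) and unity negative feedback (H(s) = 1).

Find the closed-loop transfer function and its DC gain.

T(s) = G/(1+GH) = [49/(s+5)] / [1 + 49/(s+5)] = 49/(s+5+49) = 49/(s+54). DC gain = 49/54 = 0.9074.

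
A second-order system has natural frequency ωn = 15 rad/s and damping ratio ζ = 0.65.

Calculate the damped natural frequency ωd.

ωd = ωn√(1 - ζ²) = 15√(1 - 0.65²) = 11.4 rad/s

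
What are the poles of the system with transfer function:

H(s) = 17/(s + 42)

Pole is where denominator = 0: s + 42 = 0, so s = -42.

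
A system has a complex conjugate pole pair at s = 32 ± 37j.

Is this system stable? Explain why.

Real part of poles is 32 (> 0, right half-plane). Unstable.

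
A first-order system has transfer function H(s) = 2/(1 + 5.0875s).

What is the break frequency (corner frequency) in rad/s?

Corner frequency = 1/τ = 1/5.0875 = 0.197 rad/s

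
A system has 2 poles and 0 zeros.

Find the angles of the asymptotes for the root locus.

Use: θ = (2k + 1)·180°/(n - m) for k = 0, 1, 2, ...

n - m = 2 - 0 = 2. Angles: θk = (2k + 1)·180°/2 = 90°, 270°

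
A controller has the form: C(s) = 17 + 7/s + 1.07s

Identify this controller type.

This is a Proportional-Integral-Derivative (PID) controller.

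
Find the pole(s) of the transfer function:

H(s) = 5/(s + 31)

Pole is where denominator = 0: s + 31 = 0, so s = -31.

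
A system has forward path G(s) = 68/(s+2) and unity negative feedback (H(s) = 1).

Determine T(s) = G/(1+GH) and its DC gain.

T(s) = G/(1+GH) = [68/(s+2)] / [1 + 68/(s+2)] = 68/(s+2+68) = 68/(s+70). DC gain = 68/70 = 0.9714.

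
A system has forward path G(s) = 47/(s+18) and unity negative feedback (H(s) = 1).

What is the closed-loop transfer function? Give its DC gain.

T(s) = G/(1+GH) = [47/(s+18)] / [1 + 47/(s+18)] = 47/(s+18+47) = 47/(s+65). DC gain = 47/65 = 0.7231.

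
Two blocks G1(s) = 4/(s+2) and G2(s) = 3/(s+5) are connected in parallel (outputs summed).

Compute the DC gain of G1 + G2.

Parallel: G_eq = G1 + G2. DC gain = G1(0) + G2(0) = 4/2 + 3/5 = 2 + 0.6 = 2.6.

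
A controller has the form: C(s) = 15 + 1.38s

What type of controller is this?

This is a Proportional-Derivative (PD) controller.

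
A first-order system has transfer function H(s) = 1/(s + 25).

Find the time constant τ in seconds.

For H(s) = 1/(s + 1/τ), the pole is at -1/τ = -25, so τ = 1/25 = 0.04 s.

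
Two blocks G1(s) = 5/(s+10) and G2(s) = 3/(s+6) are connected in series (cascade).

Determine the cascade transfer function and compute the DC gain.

Series: multiply transfer functions. G_eq = 5/(s+10) × 3/(s+6) = 15/((s+10)(s+6)). DC gain = 15/(10×6) = 0.25.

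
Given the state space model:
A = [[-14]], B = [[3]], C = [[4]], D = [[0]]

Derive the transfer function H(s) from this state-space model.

(sI - A)⁻¹ = 1/(s + 14). H(s) = 4 × 3/(s + 14) + 0 = 12/(s + 14).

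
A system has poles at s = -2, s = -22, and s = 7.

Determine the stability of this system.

Pole(s) at s = 7 are not in the left half-plane. System is unstable.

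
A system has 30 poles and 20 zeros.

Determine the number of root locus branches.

Root locus has n branches where n = number of poles = 30.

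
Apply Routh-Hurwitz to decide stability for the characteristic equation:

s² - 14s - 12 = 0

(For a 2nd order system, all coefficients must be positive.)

Coefficients: 1, -14, -12. b=-14, c=-12 not positive, so system is unstable.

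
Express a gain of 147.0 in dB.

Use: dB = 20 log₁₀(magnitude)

dB = 20 log₁₀(147.0) = 43.3 dB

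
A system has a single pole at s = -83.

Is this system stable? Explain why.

Pole at s = -83 is in the left half-plane. Stable.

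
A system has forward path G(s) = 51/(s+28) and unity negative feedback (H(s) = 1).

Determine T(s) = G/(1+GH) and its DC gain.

T(s) = G/(1+GH) = [51/(s+28)] / [1 + 51/(s+28)] = 51/(s+28+51) = 51/(s+79). DC gain = 51/79 = 0.6456.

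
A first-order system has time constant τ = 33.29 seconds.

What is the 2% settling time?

For first-order system, 2% settling time ≈ 4τ = 4 × 33.29 = 133.16 s.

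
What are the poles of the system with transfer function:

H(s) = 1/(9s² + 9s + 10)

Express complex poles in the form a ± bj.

Discriminant = 9² - 4×9×10 = 81 - 360 = -279 < 0, so the poles are a complex conjugate pair s = (-9 ± j√279)/(2×9). Real part = -9/(2×9) = -9/18 = -0.5; imaginary part = ±√279/(2×9) ≈ 0.9280. Poles: s = -0.5 ± 0.9280j.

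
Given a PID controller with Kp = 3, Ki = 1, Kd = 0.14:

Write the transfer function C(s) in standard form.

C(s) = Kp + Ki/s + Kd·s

Substituting values: C(s) = 3 + 1/s + 0.14s = (0.14s² + 3s + 1)/s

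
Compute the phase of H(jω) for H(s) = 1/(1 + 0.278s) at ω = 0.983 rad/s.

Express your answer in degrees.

Phase = -arctan(ωτ) = -arctan(0.983 × 0.278) = -15.3°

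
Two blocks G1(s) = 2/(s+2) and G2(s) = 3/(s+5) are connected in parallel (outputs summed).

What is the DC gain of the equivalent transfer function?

Parallel: G_eq = G1 + G2. DC gain = G1(0) + G2(0) = 2/2 + 3/5 = 1 + 0.6 = 1.6.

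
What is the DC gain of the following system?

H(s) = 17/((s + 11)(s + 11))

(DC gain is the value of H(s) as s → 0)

DC gain = H(0) = 17/(11 × 11) = 17/121 = 0.1405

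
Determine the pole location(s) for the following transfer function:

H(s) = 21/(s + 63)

Pole is where denominator = 0: s + 63 = 0, so s = -63.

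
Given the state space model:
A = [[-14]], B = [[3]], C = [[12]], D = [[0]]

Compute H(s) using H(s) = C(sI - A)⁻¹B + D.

(sI - A)⁻¹ = 1/(s + 14). H(s) = 12 × 3/(s + 14) + 0 = 36/(s + 14).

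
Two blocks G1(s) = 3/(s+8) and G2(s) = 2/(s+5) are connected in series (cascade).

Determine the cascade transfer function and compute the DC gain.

Series: multiply transfer functions. G_eq = 3/(s+8) × 2/(s+5) = 6/((s+8)(s+5)). DC gain = 6/(8×5) = 0.15.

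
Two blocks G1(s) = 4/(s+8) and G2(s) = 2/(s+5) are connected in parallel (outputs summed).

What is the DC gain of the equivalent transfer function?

Parallel: G_eq = G1 + G2. DC gain = G1(0) + G2(0) = 4/8 + 2/5 = 0.5 + 0.4 = 0.9.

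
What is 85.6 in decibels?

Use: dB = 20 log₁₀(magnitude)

dB = 20 log₁₀(85.6) = 38.6 dB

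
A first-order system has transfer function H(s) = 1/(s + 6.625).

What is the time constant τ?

For H(s) = 1/(s + 1/τ), the pole is at -1/τ = -6.625, so τ = 1/6.625 = 0.1509 s.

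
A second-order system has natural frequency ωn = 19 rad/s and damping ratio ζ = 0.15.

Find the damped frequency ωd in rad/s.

ωd = ωn√(1 - ζ²) = 19√(1 - 0.15²) = 18.79 rad/s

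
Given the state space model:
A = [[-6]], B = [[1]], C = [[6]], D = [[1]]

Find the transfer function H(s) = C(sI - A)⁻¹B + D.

(sI - A)⁻¹ = 1/(s + 6). H(s) = 6×1/(s + 6) + 1 = (s + 12)/(s + 6).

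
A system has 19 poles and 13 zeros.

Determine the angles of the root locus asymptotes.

n - m = 19 - 13 = 6. Angles: θk = (2k + 1)·180°/6 = 30°, 90°, 150°, 210°, 270°, 330°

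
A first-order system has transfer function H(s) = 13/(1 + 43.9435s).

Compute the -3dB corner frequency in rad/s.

Corner frequency = 1/τ = 1/43.9435 = 0.023 rad/s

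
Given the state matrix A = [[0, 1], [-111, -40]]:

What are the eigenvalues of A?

det(A - λI) = λ² - (-40)λ + 111 = (λ - (-37))(λ - (-3)). Eigenvalues: -37, -3.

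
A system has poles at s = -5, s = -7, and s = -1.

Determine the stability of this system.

All poles are in the left half-plane. System is stable.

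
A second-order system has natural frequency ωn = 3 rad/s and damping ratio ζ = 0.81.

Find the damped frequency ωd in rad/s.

ωd = ωn√(1 - ζ²) = 3√(1 - 0.81²) = 1.76 rad/s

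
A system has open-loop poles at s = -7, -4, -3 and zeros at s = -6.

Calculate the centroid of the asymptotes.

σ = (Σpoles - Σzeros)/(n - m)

σ = (Σpoles - Σzeros)/(n - m) = (-14 - (-6))/(3 - 1) = -8/2 = -4.0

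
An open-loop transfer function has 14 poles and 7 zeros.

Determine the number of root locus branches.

Root locus has n branches where n = number of poles = 14.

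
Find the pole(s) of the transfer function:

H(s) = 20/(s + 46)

Pole is where denominator = 0: s + 46 = 0, so s = -46.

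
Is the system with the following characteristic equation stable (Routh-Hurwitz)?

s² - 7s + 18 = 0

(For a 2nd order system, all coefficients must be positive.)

Coefficients: 1, -7, 18. b=-7 not positive, so system is unstable.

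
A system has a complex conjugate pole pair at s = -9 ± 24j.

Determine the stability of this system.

Real part of poles is -9 (< 0, left half-plane). Stable.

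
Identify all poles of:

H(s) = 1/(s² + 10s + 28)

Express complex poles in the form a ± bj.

Discriminant = 10² - 4×1×28 = 100 - 112 = -12 < 0, so the poles are a complex conjugate pair s = (-10 ± j√12)/(2×1). Real part = -10/(2×1) = -10/2 = -5; imaginary part = ±√12/(2×1) ≈ 1.7321. Poles: s = -5 ± 1.7321j.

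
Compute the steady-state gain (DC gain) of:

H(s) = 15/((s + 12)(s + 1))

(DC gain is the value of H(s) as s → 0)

DC gain = H(0) = 15/(12 × 1) = 15/12 = 1.25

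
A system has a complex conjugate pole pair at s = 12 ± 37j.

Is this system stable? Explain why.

Real part of poles is 12 (> 0, right half-plane). Unstable.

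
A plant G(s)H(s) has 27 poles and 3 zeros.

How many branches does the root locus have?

Root locus has n branches where n = number of poles = 27.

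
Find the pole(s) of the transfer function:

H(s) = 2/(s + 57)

Pole is where denominator = 0: s + 57 = 0, so s = -57.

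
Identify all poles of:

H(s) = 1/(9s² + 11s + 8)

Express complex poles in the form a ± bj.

Discriminant = 11² - 4×9×8 = 121 - 288 = -167 < 0, so the poles are a complex conjugate pair s = (-11 ± j√167)/(2×9). Real part = -11/(2×9) = -11/18 ≈ -0.6111; imaginary part = ±√167/(2×9) ≈ 0.7179. Poles: s = -0.6111 ± 0.7179j.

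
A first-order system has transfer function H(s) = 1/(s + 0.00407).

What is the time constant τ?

For H(s) = 1/(s + 1/τ), the pole is at -1/τ = -0.00407, so τ = 1/0.00407 = 245.7 s.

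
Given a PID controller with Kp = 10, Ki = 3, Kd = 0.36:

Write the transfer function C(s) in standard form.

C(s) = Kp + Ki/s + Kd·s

Substituting values: C(s) = 10 + 3/s + 0.36s = (0.36s² + 10s + 3)/s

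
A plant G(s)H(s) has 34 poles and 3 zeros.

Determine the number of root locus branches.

Root locus has n branches where n = number of poles = 34.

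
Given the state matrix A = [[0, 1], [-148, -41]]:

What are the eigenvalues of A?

det(A - λI) = λ² - (-41)λ + 148 = (λ - (-37))(λ - (-4)). Eigenvalues: -37, -4.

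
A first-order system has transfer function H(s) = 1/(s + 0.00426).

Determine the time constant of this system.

For H(s) = 1/(s + 1/τ), the pole is at -1/τ = -0.00426, so τ = 1/0.00426 = 234.7 s.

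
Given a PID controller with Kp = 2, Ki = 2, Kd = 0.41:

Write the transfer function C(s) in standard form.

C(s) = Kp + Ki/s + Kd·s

Substituting values: C(s) = 2 + 2/s + 0.41s = (0.41s² + 2s + 2)/s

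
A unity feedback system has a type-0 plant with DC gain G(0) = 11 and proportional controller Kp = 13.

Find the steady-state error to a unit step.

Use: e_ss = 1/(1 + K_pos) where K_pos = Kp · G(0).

K_pos = Kp · G(0) = 13 × 11 = 143. e_ss = 1/(1 + 143) = 0.0069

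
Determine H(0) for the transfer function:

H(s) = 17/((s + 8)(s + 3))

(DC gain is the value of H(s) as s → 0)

DC gain = H(0) = 17/(8 × 3) = 17/24 = 0.7083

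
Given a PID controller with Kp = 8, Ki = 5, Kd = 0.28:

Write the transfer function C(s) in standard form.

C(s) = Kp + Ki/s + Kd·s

Substituting values: C(s) = 8 + 5/s + 0.28s = (0.28s² + 8s + 5)/s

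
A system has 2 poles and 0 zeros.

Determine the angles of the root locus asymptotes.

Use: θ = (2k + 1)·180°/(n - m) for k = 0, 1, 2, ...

n - m = 2 - 0 = 2. Angles: θk = (2k + 1)·180°/2 = 90°, 270°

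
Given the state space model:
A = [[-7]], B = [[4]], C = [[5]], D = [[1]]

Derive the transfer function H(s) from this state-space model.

(sI - A)⁻¹ = 1/(s + 7). H(s) = 5×4/(s + 7) + 1 = (s + 27)/(s + 7).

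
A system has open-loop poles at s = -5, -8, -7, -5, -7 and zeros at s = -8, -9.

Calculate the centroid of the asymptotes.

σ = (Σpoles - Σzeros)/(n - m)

σ = (Σpoles - Σzeros)/(n - m) = (-32 - (-17))/(5 - 2) = -15/3 = -5.0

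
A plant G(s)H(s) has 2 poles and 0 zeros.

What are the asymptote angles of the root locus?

n - m = 2 - 0 = 2. Angles: θk = (2k + 1)·180°/2 = 90°, 270°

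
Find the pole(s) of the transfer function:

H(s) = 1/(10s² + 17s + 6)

Discriminant = 17² - 4×10×6 = 289 - 240 = 49 > 0, so two distinct real poles. Using quadratic formula: s = (-17 ± √49)/(2×10) = (-17 ± √49)/20, with √49 = 7. s₁ = -10/20 = -0.5, s₂ = -24/20 = -1.2. Poles: s₁ = -0.5, s₂ = -1.2.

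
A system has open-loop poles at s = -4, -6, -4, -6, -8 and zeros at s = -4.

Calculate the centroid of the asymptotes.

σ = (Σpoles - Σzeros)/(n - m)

σ = (Σpoles - Σzeros)/(n - m) = (-28 - (-4))/(5 - 1) = -24/4 = -6.0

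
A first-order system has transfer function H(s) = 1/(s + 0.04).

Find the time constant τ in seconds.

For H(s) = 1/(s + 1/τ), the pole is at -1/τ = -0.04, so τ = 1/0.04 = 25 s.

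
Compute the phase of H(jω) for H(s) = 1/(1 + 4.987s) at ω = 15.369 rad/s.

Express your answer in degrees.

Phase = -arctan(ωτ) = -arctan(15.369 × 4.987) = -89.3°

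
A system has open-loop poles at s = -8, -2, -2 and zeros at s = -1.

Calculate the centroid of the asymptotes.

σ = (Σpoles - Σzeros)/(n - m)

σ = (Σpoles - Σzeros)/(n - m) = (-12 - (-1))/(3 - 1) = -11/2 = -5.5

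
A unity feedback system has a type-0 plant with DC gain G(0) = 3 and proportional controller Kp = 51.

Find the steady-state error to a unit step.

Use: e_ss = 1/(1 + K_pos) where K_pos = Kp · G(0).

K_pos = Kp · G(0) = 51 × 3 = 153. e_ss = 1/(1 + 153) = 0.0065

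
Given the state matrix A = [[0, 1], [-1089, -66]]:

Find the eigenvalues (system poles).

det(A - λI) = λ² - (-66)λ + 1089 = (λ - (-33))(λ - (-33)). Eigenvalues: -33, -33.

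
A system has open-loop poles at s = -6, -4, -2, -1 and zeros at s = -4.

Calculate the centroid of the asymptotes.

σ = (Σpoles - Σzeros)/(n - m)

σ = (Σpoles - Σzeros)/(n - m) = (-13 - (-4))/(4 - 1) = -9/3 = -3.0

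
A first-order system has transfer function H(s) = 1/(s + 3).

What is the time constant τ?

For H(s) = 1/(s + 1/τ), the pole is at -1/τ = -3, so τ = 1/3 = 0.3333 s.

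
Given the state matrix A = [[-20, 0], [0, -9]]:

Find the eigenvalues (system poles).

For diagonal matrix, eigenvalues are diagonal entries: λ₁ = -20, λ₂ = -9.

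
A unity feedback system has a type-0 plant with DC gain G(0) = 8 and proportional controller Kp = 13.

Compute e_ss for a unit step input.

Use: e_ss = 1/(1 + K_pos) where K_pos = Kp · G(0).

K_pos = Kp · G(0) = 13 × 8 = 104. e_ss = 1/(1 + 104) = 0.0095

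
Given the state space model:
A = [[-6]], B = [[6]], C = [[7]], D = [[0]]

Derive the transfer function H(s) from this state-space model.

(sI - A)⁻¹ = 1/(s + 6). H(s) = 7 × 6/(s + 6) + 0 = 42/(s + 6).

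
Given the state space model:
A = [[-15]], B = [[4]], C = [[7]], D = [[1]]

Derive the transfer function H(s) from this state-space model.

(sI - A)⁻¹ = 1/(s + 15). H(s) = 7×4/(s + 15) + 1 = (s + 43)/(s + 15).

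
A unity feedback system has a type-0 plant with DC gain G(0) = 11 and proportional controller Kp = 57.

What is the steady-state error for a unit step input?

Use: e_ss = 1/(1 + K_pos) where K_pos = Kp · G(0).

K_pos = Kp · G(0) = 57 × 11 = 627. e_ss = 1/(1 + 627) = 0.0016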